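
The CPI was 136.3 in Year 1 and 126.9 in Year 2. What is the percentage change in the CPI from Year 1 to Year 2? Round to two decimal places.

-6.90%

Change = (126.9 − 136.3) / 136.3 × 100
       = -9.4 / 136.3 × 100 = -6.8966%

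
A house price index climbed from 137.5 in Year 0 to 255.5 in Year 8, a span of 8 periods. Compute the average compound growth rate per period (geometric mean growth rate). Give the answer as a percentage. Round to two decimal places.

8.05%

Growth factor = (255.5/137.5)^(1/8) = (1.858182)^(1/8) = 1.080528
Growth rate = 1.080528 − 1 = 0.080528 = 8.0528%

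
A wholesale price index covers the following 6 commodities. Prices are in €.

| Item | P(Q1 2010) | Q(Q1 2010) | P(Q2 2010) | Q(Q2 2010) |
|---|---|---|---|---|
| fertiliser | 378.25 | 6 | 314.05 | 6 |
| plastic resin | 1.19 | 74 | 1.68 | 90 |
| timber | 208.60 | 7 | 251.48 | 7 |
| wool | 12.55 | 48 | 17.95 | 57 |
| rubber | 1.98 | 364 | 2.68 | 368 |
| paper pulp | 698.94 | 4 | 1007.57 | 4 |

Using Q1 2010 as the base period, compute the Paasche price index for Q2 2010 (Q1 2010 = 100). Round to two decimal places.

121.78

Paasche price index uses current-period quantities as weights.
ΣP(Q2 2010)·Q(Q2 2010) = 314.05×6 + 1.68×90 + 251.48×7 + 17.95×57 + 2.68×368 + 1007.57×4 = 1884.3 + 151.2 + 1760.36 + 1023.15 + 986.24 + 4030.28 = 9835.53
ΣP(Q1 2010)·Q(Q2 2010) = 378.25×6 + 1.19×90 + 208.60×7 + 12.55×57 + 1.98×368 + 698.94×4 = 2269.5 + 107.1 + 1460.2 + 715.35 + 728.64 + 2795.76 = 8076.55
Index = 9835.53 / 8076.55 × 100 = 121.7789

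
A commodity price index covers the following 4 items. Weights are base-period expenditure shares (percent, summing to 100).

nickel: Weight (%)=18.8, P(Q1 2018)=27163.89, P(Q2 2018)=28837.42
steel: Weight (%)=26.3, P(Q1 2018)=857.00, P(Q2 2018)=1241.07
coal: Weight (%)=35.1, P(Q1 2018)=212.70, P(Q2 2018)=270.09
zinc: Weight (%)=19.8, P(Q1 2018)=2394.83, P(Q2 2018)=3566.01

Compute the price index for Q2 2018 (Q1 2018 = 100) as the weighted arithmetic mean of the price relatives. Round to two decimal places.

132.10

nickel: 18.8 × (28837.42/27163.89) = 18.8 × 1.061609 = 19.9582
steel: 26.3 × (1241.07/857.00) = 26.3 × 1.448156 = 38.0865
coal: 35.1 × (270.09/212.70) = 35.1 × 1.269817 = 44.5706
zinc: 19.8 × (3566.01/2394.83) = 19.8 × 1.489045 = 29.4831
Index = Σ wᵢ·(p₁ᵢ/p₀ᵢ) = 19.9582 + 38.0865 + 44.5706 + 29.4831 = 132.0984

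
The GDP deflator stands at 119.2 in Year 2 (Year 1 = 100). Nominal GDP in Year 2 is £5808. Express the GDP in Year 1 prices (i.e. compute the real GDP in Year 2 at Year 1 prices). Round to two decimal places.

4872.48

Real = Nominal ÷ (Index/100) = 5808 ÷ (119.2/100)
     = 5808 ÷ 1.192 = 4872.4832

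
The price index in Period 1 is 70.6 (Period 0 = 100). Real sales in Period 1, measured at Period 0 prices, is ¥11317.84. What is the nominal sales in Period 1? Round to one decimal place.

Nominal = Real × (Index/100) = 11317.84 × (70.6/100)
        = 11317.84 × 0.706 = 7990.3950

7990.4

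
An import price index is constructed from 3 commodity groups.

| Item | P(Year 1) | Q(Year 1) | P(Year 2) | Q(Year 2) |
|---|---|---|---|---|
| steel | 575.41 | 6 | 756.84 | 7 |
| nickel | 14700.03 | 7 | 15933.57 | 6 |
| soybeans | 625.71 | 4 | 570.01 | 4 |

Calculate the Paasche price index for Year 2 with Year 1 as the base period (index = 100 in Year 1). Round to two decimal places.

Paasche price index uses current-period quantities as weights.
ΣP(Year 2)·Q(Year 2) = 756.84×7 + 15933.57×6 + 570.01×4 = 5297.88 + 95601.42 + 2280.04 = 103179.34
ΣP(Year 1)·Q(Year 2) = 575.41×7 + 14700.03×6 + 625.71×4 = 4027.87 + 88200.18 + 2502.84 = 94730.89
Index = 103179.34 / 94730.89 × 100 = 108.9184

108.92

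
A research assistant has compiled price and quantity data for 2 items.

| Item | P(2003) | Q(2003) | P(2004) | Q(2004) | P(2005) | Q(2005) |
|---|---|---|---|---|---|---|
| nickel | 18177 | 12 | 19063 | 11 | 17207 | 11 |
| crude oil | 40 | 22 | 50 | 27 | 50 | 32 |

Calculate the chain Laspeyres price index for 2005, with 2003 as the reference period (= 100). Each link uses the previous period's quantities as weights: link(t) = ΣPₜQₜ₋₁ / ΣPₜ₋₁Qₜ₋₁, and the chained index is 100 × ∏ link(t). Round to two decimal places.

Link 2003→2004:
ΣP(2004)Q(2003) = 19063×12 + 50×22 = 228756 + 1100 = 229856
ΣP(2003)Q(2003) = 18177×12 + 40×22 = 218124 + 880 = 219004
link = 229856/219004 = 1.049552
Link 2004→2005:
ΣP(2005)Q(2004) = 17207×11 + 50×27 = 189277 + 1350 = 190627
ΣP(2004)Q(2004) = 19063×11 + 50×27 = 209693 + 1350 = 211043
link = 190627/211043 = 0.903261
Chained index = 100 × 1.049552 × 0.903261 = 94.8019

94.80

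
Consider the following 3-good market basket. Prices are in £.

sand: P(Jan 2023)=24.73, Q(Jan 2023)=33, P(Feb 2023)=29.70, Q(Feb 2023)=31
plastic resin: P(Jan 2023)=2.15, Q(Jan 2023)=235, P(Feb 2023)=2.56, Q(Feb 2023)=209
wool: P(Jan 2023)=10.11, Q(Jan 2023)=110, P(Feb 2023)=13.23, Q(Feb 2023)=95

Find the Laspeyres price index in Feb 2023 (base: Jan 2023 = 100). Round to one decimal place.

Laspeyres price index uses base-period quantities as weights.
ΣP(Feb 2023)·Q(Jan 2023) = 29.70×33 + 2.56×235 + 13.23×110 = 980.1 + 601.6 + 1455.3 = 3037
ΣP(Jan 2023)·Q(Jan 2023) = 24.73×33 + 2.15×235 + 10.11×110 = 816.09 + 505.25 + 1112.1 = 2433.44
Index = 3037 / 2433.44 × 100 = 124.8027

124.8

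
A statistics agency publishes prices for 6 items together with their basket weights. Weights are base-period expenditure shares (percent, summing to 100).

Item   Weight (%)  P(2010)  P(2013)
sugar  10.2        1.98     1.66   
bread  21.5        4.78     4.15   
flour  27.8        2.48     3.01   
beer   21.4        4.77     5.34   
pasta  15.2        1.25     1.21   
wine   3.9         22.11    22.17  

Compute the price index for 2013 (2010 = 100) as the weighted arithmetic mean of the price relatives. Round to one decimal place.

103.5

sugar: 10.2 × (1.66/1.98) = 10.2 × 0.838384 = 8.5515
bread: 21.5 × (4.15/4.78) = 21.5 × 0.868201 = 18.6663
flour: 27.8 × (3.01/2.48) = 27.8 × 1.213710 = 33.7411
beer: 21.4 × (5.34/4.77) = 21.4 × 1.119497 = 23.9572
pasta: 15.2 × (1.21/1.25) = 15.2 × 0.968000 = 14.7136
wine: 3.9 × (22.17/22.11) = 3.9 × 1.002714 = 3.9106
Index = Σ wᵢ·(p₁ᵢ/p₀ᵢ) = 8.5515 + 18.6663 + 33.7411 + 23.9572 + 14.7136 + 3.9106 = 103.5404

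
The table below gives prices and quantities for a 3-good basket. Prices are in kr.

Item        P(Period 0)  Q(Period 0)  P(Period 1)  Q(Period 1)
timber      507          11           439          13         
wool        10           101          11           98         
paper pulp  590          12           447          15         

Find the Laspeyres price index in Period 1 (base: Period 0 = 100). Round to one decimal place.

Laspeyres price index uses base-period quantities as weights.
ΣP(Period 1)·Q(Period 0) = 439×11 + 11×101 + 447×12 = 4829 + 1111 + 5364 = 11304
ΣP(Period 0)·Q(Period 0) = 507×11 + 10×101 + 590×12 = 5577 + 1010 + 7080 = 13667
Index = 11304 / 13667 × 100 = 82.7102

82.7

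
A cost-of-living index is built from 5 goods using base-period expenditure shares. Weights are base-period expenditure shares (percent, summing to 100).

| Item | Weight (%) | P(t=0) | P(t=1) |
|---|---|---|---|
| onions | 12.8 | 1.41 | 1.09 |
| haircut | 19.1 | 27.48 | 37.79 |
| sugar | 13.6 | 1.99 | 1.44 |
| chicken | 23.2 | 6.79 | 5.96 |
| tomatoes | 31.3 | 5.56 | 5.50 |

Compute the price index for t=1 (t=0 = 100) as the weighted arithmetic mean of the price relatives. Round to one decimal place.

onions: 12.8 × (1.09/1.41) = 12.8 × 0.773050 = 9.8950
haircut: 19.1 × (37.79/27.48) = 19.1 × 1.375182 = 26.2660
sugar: 13.6 × (1.44/1.99) = 13.6 × 0.723618 = 9.8412
chicken: 23.2 × (5.96/6.79) = 23.2 × 0.877761 = 20.3641
tomatoes: 31.3 × (5.50/5.56) = 31.3 × 0.989209 = 30.9622
Index = Σ wᵢ·(p₁ᵢ/p₀ᵢ) = 9.8950 + 26.2660 + 9.8412 + 20.3641 + 30.9622 = 97.3285

97.3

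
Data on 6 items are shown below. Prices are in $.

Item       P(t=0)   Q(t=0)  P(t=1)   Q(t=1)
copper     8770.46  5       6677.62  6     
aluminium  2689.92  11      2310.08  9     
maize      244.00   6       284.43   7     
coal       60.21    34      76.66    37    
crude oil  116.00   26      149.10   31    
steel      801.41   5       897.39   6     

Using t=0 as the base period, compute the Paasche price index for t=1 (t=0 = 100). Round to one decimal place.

84.9

Paasche price index uses current-period quantities as weights.
ΣP(t=1)·Q(t=1) = 6677.62×6 + 2310.08×9 + 284.43×7 + 76.66×37 + 149.10×31 + 897.39×6 = 40065.72 + 20790.72 + 1991.01 + 2836.42 + 4622.1 + 5384.34 = 75690.31
ΣP(t=0)·Q(t=1) = 8770.46×6 + 2689.92×9 + 244.00×7 + 60.21×37 + 116.00×31 + 801.41×6 = 52622.76 + 24209.28 + 1708 + 2227.77 + 3596 + 4808.46 = 89172.27
Index = 75690.31 / 89172.27 × 100 = 84.8810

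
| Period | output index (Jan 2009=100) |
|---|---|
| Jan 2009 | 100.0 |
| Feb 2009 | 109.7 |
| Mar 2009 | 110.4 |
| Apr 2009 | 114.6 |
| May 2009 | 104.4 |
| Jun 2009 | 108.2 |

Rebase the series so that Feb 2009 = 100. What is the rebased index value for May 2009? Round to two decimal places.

Rebased(May 2009) = 104.4 / 109.7 × 100 = 95.1686

95.17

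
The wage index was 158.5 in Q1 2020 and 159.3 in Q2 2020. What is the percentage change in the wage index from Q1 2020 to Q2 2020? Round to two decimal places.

Change = (159.3 − 158.5) / 158.5 × 100
       = 0.8 / 158.5 × 100 = 0.5047%

0.50%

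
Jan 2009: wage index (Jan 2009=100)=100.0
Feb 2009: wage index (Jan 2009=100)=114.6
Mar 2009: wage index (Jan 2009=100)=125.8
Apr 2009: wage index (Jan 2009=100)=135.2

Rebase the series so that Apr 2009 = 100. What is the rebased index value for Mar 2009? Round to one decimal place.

Rebased(Mar 2009) = 125.8 / 135.2 × 100 = 93.0473

93.0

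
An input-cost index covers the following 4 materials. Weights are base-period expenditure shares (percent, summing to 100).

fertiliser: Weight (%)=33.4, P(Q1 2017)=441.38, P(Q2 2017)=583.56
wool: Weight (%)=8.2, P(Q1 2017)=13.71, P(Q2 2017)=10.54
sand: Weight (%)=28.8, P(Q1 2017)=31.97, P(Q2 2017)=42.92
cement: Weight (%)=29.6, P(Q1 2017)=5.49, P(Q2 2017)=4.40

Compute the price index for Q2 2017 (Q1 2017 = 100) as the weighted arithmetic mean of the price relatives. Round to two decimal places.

112.85

fertiliser: 33.4 × (583.56/441.38) = 33.4 × 1.322126 = 44.1590
wool: 8.2 × (10.54/13.71) = 8.2 × 0.768782 = 6.3040
sand: 28.8 × (42.92/31.97) = 28.8 × 1.342509 = 38.6642
cement: 29.6 × (4.40/5.49) = 29.6 × 0.801457 = 23.7231
Index = Σ wᵢ·(p₁ᵢ/p₀ᵢ) = 44.1590 + 6.3040 + 38.6642 + 23.7231 = 112.8504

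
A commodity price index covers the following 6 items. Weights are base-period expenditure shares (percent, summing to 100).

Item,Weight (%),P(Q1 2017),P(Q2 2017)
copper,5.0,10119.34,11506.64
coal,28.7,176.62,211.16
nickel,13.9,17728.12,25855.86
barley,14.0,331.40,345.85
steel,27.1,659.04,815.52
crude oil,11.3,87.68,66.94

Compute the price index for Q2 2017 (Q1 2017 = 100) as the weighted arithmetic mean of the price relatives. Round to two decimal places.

117.04

copper: 5.0 × (11506.64/10119.34) = 5.0 × 1.137094 = 5.6855
coal: 28.7 × (211.16/176.62) = 28.7 × 1.195561 = 34.3126
nickel: 13.9 × (25855.86/17728.12) = 13.9 × 1.458466 = 20.2727
barley: 14.0 × (345.85/331.40) = 14.0 × 1.043603 = 14.6104
steel: 27.1 × (815.52/659.04) = 27.1 × 1.237436 = 33.5345
crude oil: 11.3 × (66.94/87.68) = 11.3 × 0.763458 = 8.6271
Index = Σ wᵢ·(p₁ᵢ/p₀ᵢ) = 5.6855 + 34.3126 + 20.2727 + 14.6104 + 33.5345 + 8.6271 = 117.0428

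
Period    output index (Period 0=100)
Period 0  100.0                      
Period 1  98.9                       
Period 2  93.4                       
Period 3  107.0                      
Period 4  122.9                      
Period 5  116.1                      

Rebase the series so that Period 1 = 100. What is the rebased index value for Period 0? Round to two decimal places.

Rebased(Period 0) = 100.0 / 98.9 × 100 = 101.1122

101.11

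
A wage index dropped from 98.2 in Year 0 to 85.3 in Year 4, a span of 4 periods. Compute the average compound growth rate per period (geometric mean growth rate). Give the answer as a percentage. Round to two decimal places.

-3.46%

Growth factor = (85.3/98.2)^(1/4) = (0.868635)^(1/4) = 0.965405
Growth rate = 0.965405 − 1 = -0.034595 = -3.4595%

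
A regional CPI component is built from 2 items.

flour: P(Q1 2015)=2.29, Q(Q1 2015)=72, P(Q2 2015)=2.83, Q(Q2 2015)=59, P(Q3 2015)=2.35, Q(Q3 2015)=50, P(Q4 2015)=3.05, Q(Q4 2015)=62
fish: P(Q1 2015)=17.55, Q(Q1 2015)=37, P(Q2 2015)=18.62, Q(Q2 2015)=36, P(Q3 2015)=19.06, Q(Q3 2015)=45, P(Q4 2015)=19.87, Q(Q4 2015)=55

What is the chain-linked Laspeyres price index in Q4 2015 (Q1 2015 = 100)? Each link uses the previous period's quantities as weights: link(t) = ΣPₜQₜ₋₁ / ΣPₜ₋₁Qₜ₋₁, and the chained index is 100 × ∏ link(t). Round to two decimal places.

Link Q1 2015→Q2 2015:
ΣP(Q2 2015)Q(Q1 2015) = 2.83×72 + 18.62×37 = 203.76 + 688.94 = 892.7
ΣP(Q1 2015)Q(Q1 2015) = 2.29×72 + 17.55×37 = 164.88 + 649.35 = 814.23
link = 892.7/814.23 = 1.096373
Link Q2 2015→Q3 2015:
ΣP(Q3 2015)Q(Q2 2015) = 2.35×59 + 19.06×36 = 138.65 + 686.16 = 824.81
ΣP(Q2 2015)Q(Q2 2015) = 2.83×59 + 18.62×36 = 166.97 + 670.32 = 837.29
link = 824.81/837.29 = 0.985095
Link Q3 2015→Q4 2015:
ΣP(Q4 2015)Q(Q3 2015) = 3.05×50 + 19.87×45 = 152.5 + 894.15 = 1046.65
ΣP(Q3 2015)Q(Q3 2015) = 2.35×50 + 19.06×45 = 117.5 + 857.7 = 975.2
link = 1046.65/975.2 = 1.073267
Chained index = 100 × 1.096373 × 0.985095 × 1.073267 = 115.9162

115.92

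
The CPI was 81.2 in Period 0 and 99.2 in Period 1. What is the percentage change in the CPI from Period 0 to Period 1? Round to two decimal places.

Change = (99.2 − 81.2) / 81.2 × 100
       = 18.0 / 81.2 × 100 = 22.1675%

22.17%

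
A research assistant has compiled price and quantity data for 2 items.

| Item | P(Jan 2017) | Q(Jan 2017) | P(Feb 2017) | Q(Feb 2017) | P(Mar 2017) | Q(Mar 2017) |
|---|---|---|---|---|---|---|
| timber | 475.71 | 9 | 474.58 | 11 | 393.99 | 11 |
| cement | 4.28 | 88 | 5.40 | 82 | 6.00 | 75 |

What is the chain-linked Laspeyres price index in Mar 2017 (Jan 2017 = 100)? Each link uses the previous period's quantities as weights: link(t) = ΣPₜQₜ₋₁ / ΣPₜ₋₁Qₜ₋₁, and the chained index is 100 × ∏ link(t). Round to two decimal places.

Link Jan 2017→Feb 2017:
ΣP(Feb 2017)Q(Jan 2017) = 474.58×9 + 5.40×88 = 4271.22 + 475.2 = 4746.42
ΣP(Jan 2017)Q(Jan 2017) = 475.71×9 + 4.28×88 = 4281.39 + 376.64 = 4658.03
link = 4746.42/4658.03 = 1.018976
Link Feb 2017→Mar 2017:
ΣP(Mar 2017)Q(Feb 2017) = 393.99×11 + 6.00×82 = 4333.89 + 492 = 4825.89
ΣP(Feb 2017)Q(Feb 2017) = 474.58×11 + 5.40×82 = 5220.38 + 442.8 = 5663.18
link = 4825.89/5663.18 = 0.852152
Chained index = 100 × 1.018976 × 0.852152 = 86.8322

86.83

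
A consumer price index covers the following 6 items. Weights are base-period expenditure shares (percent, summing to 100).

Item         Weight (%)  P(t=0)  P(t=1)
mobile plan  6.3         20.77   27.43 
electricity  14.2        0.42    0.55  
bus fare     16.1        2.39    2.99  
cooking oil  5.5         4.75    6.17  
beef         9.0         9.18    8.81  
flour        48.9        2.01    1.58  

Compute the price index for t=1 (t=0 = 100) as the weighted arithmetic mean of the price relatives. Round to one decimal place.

mobile plan: 6.3 × (27.43/20.77) = 6.3 × 1.320655 = 8.3201
electricity: 14.2 × (0.55/0.42) = 14.2 × 1.309524 = 18.5952
bus fare: 16.1 × (2.99/2.39) = 16.1 × 1.251046 = 20.1418
cooking oil: 5.5 × (6.17/4.75) = 5.5 × 1.298947 = 7.1442
beef: 9.0 × (8.81/9.18) = 9.0 × 0.959695 = 8.6373
flour: 48.9 × (1.58/2.01) = 48.9 × 0.786070 = 38.4388
Index = Σ wᵢ·(p₁ᵢ/p₀ᵢ) = 8.3201 + 18.5952 + 20.1418 + 7.1442 + 8.6373 + 38.4388 = 101.2775

101.3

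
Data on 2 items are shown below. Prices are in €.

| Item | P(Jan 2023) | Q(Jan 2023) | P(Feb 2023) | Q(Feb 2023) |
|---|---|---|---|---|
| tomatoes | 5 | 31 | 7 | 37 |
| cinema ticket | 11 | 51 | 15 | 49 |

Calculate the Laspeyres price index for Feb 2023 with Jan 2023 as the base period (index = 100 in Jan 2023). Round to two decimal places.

Laspeyres price index uses base-period quantities as weights.
ΣP(Feb 2023)·Q(Jan 2023) = 7×31 + 15×51 = 217 + 765 = 982
ΣP(Jan 2023)·Q(Jan 2023) = 5×31 + 11×51 = 155 + 561 = 716
Index = 982 / 716 × 100 = 137.1508

137.15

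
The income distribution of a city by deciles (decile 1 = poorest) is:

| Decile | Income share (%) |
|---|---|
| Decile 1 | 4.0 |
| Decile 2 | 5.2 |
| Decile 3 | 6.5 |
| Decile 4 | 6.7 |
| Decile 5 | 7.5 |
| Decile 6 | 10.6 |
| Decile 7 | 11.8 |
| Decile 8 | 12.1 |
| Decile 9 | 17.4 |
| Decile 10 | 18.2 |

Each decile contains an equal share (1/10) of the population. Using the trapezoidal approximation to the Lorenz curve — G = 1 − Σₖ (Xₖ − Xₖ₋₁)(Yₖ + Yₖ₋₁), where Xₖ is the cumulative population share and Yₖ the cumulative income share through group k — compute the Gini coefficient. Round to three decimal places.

0.260

Cumulative income shares Yₖ: 0.0400, 0.0920, 0.1570, 0.2240, 0.2990, 0.4050, 0.5230, 0.6440, 0.8180, 1.0000
Σ (Xₖ−Xₖ₋₁)(Yₖ+Yₖ₋₁) = (1/10)(0.0400+0.0000) + (1/10)(0.0920+0.0400) + (1/10)(0.1570+0.0920) + (1/10)(0.2240+0.1570) + (1/10)(0.2990+0.2240) + (1/10)(0.4050+0.2990) + (1/10)(0.5230+0.4050) + (1/10)(0.6440+0.5230) + (1/10)(0.8180+0.6440) + (1/10)(1.0000+0.8180)
  = 0.0040 + 0.0132 + 0.0249 + 0.0381 + 0.0523 + 0.0704 + 0.0928 + 0.1167 + 0.1462 + 0.1818 = 0.7404
G = 1 − 0.7404 = 0.2596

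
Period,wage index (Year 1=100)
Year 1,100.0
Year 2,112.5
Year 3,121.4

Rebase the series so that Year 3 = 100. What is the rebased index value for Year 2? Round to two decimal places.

92.67

Rebased(Year 2) = 112.5 / 121.4 × 100 = 92.6689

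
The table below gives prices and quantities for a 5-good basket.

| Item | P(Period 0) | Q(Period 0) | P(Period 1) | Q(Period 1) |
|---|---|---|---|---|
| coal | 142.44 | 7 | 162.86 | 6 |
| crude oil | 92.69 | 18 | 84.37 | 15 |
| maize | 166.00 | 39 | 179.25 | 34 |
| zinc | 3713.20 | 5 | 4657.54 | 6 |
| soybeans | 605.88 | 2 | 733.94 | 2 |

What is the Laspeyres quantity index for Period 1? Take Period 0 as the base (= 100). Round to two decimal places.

Laspeyres quantity index uses base-period prices as weights.
ΣP(Period 0)·Q(Period 1) = 142.44×6 + 92.69×15 + 166.00×34 + 3713.20×6 + 605.88×2 = 854.64 + 1390.35 + 5644 + 22279.2 + 1211.76 = 31379.95
ΣP(Period 0)·Q(Period 0) = 142.44×7 + 92.69×18 + 166.00×39 + 3713.20×5 + 605.88×2 = 997.08 + 1668.42 + 6474 + 18566 + 1211.76 = 28917.26
Index = 31379.95 / 28917.26 × 100 = 108.5163

108.52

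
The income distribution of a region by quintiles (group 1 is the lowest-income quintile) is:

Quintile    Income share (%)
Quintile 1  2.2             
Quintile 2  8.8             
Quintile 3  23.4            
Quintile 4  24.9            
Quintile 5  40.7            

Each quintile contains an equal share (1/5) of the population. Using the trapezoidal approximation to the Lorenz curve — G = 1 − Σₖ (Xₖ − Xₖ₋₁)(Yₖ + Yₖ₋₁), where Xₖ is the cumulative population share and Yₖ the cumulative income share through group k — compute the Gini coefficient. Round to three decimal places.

0.372

Cumulative income shares Yₖ: 0.0220, 0.1100, 0.3440, 0.5930, 1.0000
Σ (Xₖ−Xₖ₋₁)(Yₖ+Yₖ₋₁) = (1/5)(0.0220+0.0000) + (1/5)(0.1100+0.0220) + (1/5)(0.3440+0.1100) + (1/5)(0.5930+0.3440) + (1/5)(1.0000+0.5930)
  = 0.0044 + 0.0264 + 0.0908 + 0.1874 + 0.3186 = 0.6276
G = 1 − 0.6276 = 0.3724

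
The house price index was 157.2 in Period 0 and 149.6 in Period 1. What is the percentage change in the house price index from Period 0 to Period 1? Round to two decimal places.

-4.83%

Change = (149.6 − 157.2) / 157.2 × 100
       = -7.6 / 157.2 × 100 = -4.8346%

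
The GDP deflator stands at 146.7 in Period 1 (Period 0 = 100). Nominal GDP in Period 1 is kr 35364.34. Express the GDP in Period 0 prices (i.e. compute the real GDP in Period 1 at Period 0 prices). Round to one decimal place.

24106.6

Real = Nominal ÷ (Index/100) = 35364.34 ÷ (146.7/100)
     = 35364.34 ÷ 1.467 = 24106.5712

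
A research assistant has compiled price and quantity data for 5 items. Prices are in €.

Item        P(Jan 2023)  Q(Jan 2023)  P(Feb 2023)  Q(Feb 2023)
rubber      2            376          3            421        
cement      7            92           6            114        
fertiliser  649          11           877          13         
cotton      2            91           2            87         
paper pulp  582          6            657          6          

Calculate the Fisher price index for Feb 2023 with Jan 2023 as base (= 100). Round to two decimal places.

126.81

Laspeyres component (base-period weights):
ΣP(Feb 2023)Q(Jan 2023) = 3×376 + 6×92 + 877×11 + 2×91 + 657×6 = 1128 + 552 + 9647 + 182 + 3942 = 15451
ΣP(Jan 2023)Q(Jan 2023) = 2×376 + 7×92 + 649×11 + 2×91 + 582×6 = 752 + 644 + 7139 + 182 + 3492 = 12209
L = 15451 / 12209 × 100 = 126.5542
Paasche component (current-period weights):
ΣP(Feb 2023)Q(Feb 2023) = 3×421 + 6×114 + 877×13 + 2×87 + 657×6 = 1263 + 684 + 11401 + 174 + 3942 = 17464
ΣP(Jan 2023)Q(Feb 2023) = 2×421 + 7×114 + 649×13 + 2×87 + 582×6 = 842 + 798 + 8437 + 174 + 3492 = 13743
P = 17464 / 13743 × 100 = 127.0756
Fisher = √(L × P) = √(126.5542 × 127.0756) = 126.8146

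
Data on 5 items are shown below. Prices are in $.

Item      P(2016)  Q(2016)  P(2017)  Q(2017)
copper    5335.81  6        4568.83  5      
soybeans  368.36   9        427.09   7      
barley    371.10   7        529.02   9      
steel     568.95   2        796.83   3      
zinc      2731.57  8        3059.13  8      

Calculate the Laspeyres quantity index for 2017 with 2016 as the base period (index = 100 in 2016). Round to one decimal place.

92.2

Laspeyres quantity index uses base-period prices as weights.
ΣP(2016)·Q(2017) = 5335.81×5 + 368.36×7 + 371.10×9 + 568.95×3 + 2731.57×8 = 26679.05 + 2578.52 + 3339.9 + 1706.85 + 21852.56 = 56156.88
ΣP(2016)·Q(2016) = 5335.81×6 + 368.36×9 + 371.10×7 + 568.95×2 + 2731.57×8 = 32014.86 + 3315.24 + 2597.7 + 1137.9 + 21852.56 = 60918.26
Index = 56156.88 / 60918.26 × 100 = 92.1840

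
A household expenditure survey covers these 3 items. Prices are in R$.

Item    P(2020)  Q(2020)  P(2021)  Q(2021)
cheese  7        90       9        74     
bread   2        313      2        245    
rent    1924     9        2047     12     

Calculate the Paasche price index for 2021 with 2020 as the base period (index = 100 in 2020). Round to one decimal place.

106.7

Paasche price index uses current-period quantities as weights.
ΣP(2021)·Q(2021) = 9×74 + 2×245 + 2047×12 = 666 + 490 + 24564 = 25720
ΣP(2020)·Q(2021) = 7×74 + 2×245 + 1924×12 = 518 + 490 + 23088 = 24096
Index = 25720 / 24096 × 100 = 106.7397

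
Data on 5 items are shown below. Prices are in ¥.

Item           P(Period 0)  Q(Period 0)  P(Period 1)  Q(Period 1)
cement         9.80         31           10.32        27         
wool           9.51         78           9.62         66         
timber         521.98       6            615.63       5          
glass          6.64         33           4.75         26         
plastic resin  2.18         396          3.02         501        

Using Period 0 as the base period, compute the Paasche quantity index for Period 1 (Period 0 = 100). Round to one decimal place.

Paasche quantity index uses current-period prices as weights.
ΣP(Period 1)·Q(Period 1) = 10.32×27 + 9.62×66 + 615.63×5 + 4.75×26 + 3.02×501 = 278.64 + 634.92 + 3078.15 + 123.5 + 1513.02 = 5628.23
ΣP(Period 1)·Q(Period 0) = 10.32×31 + 9.62×78 + 615.63×6 + 4.75×33 + 3.02×396 = 319.92 + 750.36 + 3693.78 + 156.75 + 1195.92 = 6116.73
Index = 5628.23 / 6116.73 × 100 = 92.0137

92.0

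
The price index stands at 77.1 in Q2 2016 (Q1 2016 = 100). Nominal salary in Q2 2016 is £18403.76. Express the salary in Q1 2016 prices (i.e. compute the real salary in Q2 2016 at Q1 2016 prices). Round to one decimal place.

23870.0

Real = Nominal ÷ (Index/100) = 18403.76 ÷ (77.1/100)
     = 18403.76 ÷ 0.771 = 23869.9870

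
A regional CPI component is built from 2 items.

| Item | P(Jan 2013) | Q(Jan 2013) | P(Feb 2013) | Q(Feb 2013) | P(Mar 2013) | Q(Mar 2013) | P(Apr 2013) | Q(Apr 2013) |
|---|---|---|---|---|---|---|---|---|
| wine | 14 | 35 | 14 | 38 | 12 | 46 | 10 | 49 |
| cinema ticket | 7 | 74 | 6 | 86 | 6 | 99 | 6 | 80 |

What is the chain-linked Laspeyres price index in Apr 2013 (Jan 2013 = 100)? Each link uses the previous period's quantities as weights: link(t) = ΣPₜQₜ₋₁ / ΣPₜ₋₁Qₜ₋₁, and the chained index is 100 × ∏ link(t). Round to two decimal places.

79.04

Link Jan 2013→Feb 2013:
ΣP(Feb 2013)Q(Jan 2013) = 14×35 + 6×74 = 490 + 444 = 934
ΣP(Jan 2013)Q(Jan 2013) = 14×35 + 7×74 = 490 + 518 = 1008
link = 934/1008 = 0.926587
Link Feb 2013→Mar 2013:
ΣP(Mar 2013)Q(Feb 2013) = 12×38 + 6×86 = 456 + 516 = 972
ΣP(Feb 2013)Q(Feb 2013) = 14×38 + 6×86 = 532 + 516 = 1048
link = 972/1048 = 0.927481
Link Mar 2013→Apr 2013:
ΣP(Apr 2013)Q(Mar 2013) = 10×46 + 6×99 = 460 + 594 = 1054
ΣP(Mar 2013)Q(Mar 2013) = 12×46 + 6×99 = 552 + 594 = 1146
link = 1054/1146 = 0.919721
Chained index = 100 × 0.926587 × 0.927481 × 0.919721 = 79.0401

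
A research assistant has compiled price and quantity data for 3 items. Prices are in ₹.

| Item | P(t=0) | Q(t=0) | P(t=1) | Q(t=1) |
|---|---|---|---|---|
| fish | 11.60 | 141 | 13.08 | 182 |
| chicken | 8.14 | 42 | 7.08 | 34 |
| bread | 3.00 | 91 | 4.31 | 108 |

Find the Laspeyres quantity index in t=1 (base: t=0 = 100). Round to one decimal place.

Laspeyres quantity index uses base-period prices as weights.
ΣP(t=0)·Q(t=1) = 11.60×182 + 8.14×34 + 3.00×108 = 2111.2 + 276.76 + 324 = 2711.96
ΣP(t=0)·Q(t=0) = 11.60×141 + 8.14×42 + 3.00×91 = 1635.6 + 341.88 + 273 = 2250.48
Index = 2711.96 / 2250.48 × 100 = 120.5058

120.5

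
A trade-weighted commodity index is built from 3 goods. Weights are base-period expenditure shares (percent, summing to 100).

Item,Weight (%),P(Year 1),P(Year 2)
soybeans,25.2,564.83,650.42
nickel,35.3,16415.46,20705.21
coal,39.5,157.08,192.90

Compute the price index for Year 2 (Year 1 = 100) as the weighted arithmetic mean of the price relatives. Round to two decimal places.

122.05

soybeans: 25.2 × (650.42/564.83) = 25.2 × 1.151532 = 29.0186
nickel: 35.3 × (20705.21/16415.46) = 35.3 × 1.261324 = 44.5247
coal: 39.5 × (192.90/157.08) = 39.5 × 1.228037 = 48.5074
Index = Σ wᵢ·(p₁ᵢ/p₀ᵢ) = 29.0186 + 44.5247 + 48.5074 = 122.0508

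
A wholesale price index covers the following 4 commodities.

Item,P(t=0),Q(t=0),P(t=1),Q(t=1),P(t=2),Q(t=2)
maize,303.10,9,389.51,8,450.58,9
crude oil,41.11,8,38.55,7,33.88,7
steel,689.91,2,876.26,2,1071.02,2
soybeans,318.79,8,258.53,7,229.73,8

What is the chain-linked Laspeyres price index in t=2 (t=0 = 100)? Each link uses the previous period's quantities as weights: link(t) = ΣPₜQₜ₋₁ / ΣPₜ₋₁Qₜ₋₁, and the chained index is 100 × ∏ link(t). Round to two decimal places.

119.40

Link t=0→t=1:
ΣP(t=1)Q(t=0) = 389.51×9 + 38.55×8 + 876.26×2 + 258.53×8 = 3505.59 + 308.4 + 1752.52 + 2068.24 = 7634.75
ΣP(t=0)Q(t=0) = 303.10×9 + 41.11×8 + 689.91×2 + 318.79×8 = 2727.9 + 328.88 + 1379.82 + 2550.32 = 6986.92
link = 7634.75/6986.92 = 1.092720
Link t=1→t=2:
ΣP(t=2)Q(t=1) = 450.58×8 + 33.88×7 + 1071.02×2 + 229.73×7 = 3604.64 + 237.16 + 2142.04 + 1608.11 = 7591.95
ΣP(t=1)Q(t=1) = 389.51×8 + 38.55×7 + 876.26×2 + 258.53×7 = 3116.08 + 269.85 + 1752.52 + 1809.71 = 6948.16
link = 7591.95/6948.16 = 1.092656
Chained index = 100 × 1.092720 × 1.092656 = 119.3968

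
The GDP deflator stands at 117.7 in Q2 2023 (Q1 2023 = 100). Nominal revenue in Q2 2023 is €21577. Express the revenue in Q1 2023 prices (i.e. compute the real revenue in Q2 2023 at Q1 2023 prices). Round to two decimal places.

Real = Nominal ÷ (Index/100) = 21577 ÷ (117.7/100)
     = 21577 ÷ 1.177 = 18332.2005

18332.20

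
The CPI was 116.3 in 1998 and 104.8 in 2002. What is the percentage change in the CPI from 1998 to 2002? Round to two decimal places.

Change = (104.8 − 116.3) / 116.3 × 100
       = -11.5 / 116.3 × 100 = -9.8882%

-9.89%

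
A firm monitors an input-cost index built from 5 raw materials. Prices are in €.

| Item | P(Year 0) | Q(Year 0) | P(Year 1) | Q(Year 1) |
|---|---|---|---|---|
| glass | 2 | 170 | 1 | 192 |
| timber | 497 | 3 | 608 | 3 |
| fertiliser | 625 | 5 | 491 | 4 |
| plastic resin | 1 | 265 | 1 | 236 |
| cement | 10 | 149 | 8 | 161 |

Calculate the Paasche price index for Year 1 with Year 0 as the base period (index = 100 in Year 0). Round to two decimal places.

88.47

Paasche price index uses current-period quantities as weights.
ΣP(Year 1)·Q(Year 1) = 1×192 + 608×3 + 491×4 + 1×236 + 8×161 = 192 + 1824 + 1964 + 236 + 1288 = 5504
ΣP(Year 0)·Q(Year 1) = 2×192 + 497×3 + 625×4 + 1×236 + 10×161 = 384 + 1491 + 2500 + 236 + 1610 = 6221
Index = 5504 / 6221 × 100 = 88.4745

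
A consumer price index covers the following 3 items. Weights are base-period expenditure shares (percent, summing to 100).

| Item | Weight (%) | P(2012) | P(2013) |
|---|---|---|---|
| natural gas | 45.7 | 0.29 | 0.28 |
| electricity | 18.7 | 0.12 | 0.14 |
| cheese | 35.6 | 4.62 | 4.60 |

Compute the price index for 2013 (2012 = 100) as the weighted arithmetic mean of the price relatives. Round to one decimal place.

natural gas: 45.7 × (0.28/0.29) = 45.7 × 0.965517 = 44.1241
electricity: 18.7 × (0.14/0.12) = 18.7 × 1.166667 = 21.8167
cheese: 35.6 × (4.60/4.62) = 35.6 × 0.995671 = 35.4459
Index = Σ wᵢ·(p₁ᵢ/p₀ᵢ) = 44.1241 + 21.8167 + 35.4459 = 101.3867

101.4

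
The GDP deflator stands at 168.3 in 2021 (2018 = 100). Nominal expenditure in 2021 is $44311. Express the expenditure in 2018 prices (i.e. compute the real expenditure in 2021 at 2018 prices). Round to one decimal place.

26328.6

Real = Nominal ÷ (Index/100) = 44311 ÷ (168.3/100)
     = 44311 ÷ 1.683 = 26328.5799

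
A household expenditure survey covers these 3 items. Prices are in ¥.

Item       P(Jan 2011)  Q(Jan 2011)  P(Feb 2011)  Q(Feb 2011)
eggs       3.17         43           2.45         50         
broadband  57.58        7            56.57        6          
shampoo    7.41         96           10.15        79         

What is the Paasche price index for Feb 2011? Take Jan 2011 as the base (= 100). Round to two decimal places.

Paasche price index uses current-period quantities as weights.
ΣP(Feb 2011)·Q(Feb 2011) = 2.45×50 + 56.57×6 + 10.15×79 = 122.5 + 339.42 + 801.85 = 1263.77
ΣP(Jan 2011)·Q(Feb 2011) = 3.17×50 + 57.58×6 + 7.41×79 = 158.5 + 345.48 + 585.39 = 1089.37
Index = 1263.77 / 1089.37 × 100 = 116.0093

116.01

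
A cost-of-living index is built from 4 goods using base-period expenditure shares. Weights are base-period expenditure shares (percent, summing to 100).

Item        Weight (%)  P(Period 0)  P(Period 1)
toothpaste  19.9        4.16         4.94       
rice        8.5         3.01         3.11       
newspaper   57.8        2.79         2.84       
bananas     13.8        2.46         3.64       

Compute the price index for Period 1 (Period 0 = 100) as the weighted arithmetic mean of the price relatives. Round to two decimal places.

toothpaste: 19.9 × (4.94/4.16) = 19.9 × 1.187500 = 23.6312
rice: 8.5 × (3.11/3.01) = 8.5 × 1.033223 = 8.7824
newspaper: 57.8 × (2.84/2.79) = 57.8 × 1.017921 = 58.8358
bananas: 13.8 × (3.64/2.46) = 13.8 × 1.479675 = 20.4195
Index = Σ wᵢ·(p₁ᵢ/p₀ᵢ) = 23.6312 + 8.7824 + 58.8358 + 20.4195 = 111.6690

111.67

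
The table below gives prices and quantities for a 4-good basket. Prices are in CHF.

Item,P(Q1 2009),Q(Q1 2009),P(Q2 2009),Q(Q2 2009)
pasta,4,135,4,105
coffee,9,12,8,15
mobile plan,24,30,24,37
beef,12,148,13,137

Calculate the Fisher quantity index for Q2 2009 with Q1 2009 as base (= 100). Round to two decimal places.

98.01

Laspeyres component (base-period weights):
ΣP(Q1 2009)Q(Q2 2009) = 4×105 + 9×15 + 24×37 + 12×137 = 420 + 135 + 888 + 1644 = 3087
ΣP(Q1 2009)Q(Q1 2009) = 4×135 + 9×12 + 24×30 + 12×148 = 540 + 108 + 720 + 1776 = 3144
L = 3087 / 3144 × 100 = 98.1870
Paasche component (current-period weights):
ΣP(Q2 2009)Q(Q2 2009) = 4×105 + 8×15 + 24×37 + 13×137 = 420 + 120 + 888 + 1781 = 3209
ΣP(Q2 2009)Q(Q1 2009) = 4×135 + 8×12 + 24×30 + 13×148 = 540 + 96 + 720 + 1924 = 3280
P = 3209 / 3280 × 100 = 97.8354
Fisher = √(L × P) = √(98.1870 × 97.8354) = 98.0110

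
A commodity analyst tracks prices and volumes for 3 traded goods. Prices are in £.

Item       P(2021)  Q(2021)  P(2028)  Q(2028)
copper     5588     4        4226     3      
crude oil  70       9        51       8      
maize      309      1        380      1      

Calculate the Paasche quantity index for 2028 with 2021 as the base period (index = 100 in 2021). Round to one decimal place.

Paasche quantity index uses current-period prices as weights.
ΣP(2028)·Q(2028) = 4226×3 + 51×8 + 380×1 = 12678 + 408 + 380 = 13466
ΣP(2028)·Q(2021) = 4226×4 + 51×9 + 380×1 = 16904 + 459 + 380 = 17743
Index = 13466 / 17743 × 100 = 75.8947

75.9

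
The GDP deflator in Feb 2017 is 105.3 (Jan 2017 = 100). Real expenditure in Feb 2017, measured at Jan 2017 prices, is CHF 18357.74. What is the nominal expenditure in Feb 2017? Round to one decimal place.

Nominal = Real × (Index/100) = 18357.74 × (105.3/100)
        = 18357.74 × 1.053 = 19330.7002

19330.7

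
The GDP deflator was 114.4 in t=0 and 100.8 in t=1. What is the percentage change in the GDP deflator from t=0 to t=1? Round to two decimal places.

-11.89%

Change = (100.8 − 114.4) / 114.4 × 100
       = -13.6 / 114.4 × 100 = -11.8881%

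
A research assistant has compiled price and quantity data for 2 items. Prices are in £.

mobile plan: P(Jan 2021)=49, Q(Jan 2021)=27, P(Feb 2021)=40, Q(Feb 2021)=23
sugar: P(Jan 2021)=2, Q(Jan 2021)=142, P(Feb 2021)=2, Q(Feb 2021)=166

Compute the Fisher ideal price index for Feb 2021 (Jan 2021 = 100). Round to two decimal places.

85.34

Laspeyres component (base-period weights):
ΣP(Feb 2021)Q(Jan 2021) = 40×27 + 2×142 = 1080 + 284 = 1364
ΣP(Jan 2021)Q(Jan 2021) = 49×27 + 2×142 = 1323 + 284 = 1607
L = 1364 / 1607 × 100 = 84.8787
Paasche component (current-period weights):
ΣP(Feb 2021)Q(Feb 2021) = 40×23 + 2×166 = 920 + 332 = 1252
ΣP(Jan 2021)Q(Feb 2021) = 49×23 + 2×166 = 1127 + 332 = 1459
P = 1252 / 1459 × 100 = 85.8122
Fisher = √(L × P) = √(84.8787 × 85.8122) = 85.3442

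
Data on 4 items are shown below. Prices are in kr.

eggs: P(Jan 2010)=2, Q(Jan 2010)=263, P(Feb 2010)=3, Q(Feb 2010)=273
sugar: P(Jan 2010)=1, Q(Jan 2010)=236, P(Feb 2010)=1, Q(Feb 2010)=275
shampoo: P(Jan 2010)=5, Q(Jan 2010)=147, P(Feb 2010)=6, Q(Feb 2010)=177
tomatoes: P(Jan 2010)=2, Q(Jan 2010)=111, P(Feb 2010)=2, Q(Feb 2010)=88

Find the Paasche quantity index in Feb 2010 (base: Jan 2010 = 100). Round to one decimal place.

Paasche quantity index uses current-period prices as weights.
ΣP(Feb 2010)·Q(Feb 2010) = 3×273 + 1×275 + 6×177 + 2×88 = 819 + 275 + 1062 + 176 = 2332
ΣP(Feb 2010)·Q(Jan 2010) = 3×263 + 1×236 + 6×147 + 2×111 = 789 + 236 + 882 + 222 = 2129
Index = 2332 / 2129 × 100 = 109.5350

109.5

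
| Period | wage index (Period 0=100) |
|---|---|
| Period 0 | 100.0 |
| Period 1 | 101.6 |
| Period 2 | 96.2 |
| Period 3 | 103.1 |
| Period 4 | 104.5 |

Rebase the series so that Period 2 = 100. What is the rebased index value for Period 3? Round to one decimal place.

107.2

Rebased(Period 3) = 103.1 / 96.2 × 100 = 107.1726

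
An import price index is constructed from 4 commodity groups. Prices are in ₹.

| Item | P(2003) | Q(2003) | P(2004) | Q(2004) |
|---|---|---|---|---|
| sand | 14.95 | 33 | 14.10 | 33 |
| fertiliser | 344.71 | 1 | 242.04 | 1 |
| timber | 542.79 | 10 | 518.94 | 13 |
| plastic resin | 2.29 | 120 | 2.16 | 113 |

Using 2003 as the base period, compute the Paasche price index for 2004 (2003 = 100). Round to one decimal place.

94.4

Paasche price index uses current-period quantities as weights.
ΣP(2004)·Q(2004) = 14.10×33 + 242.04×1 + 518.94×13 + 2.16×113 = 465.3 + 242.04 + 6746.22 + 244.08 = 7697.64
ΣP(2003)·Q(2004) = 14.95×33 + 344.71×1 + 542.79×13 + 2.29×113 = 493.35 + 344.71 + 7056.27 + 258.77 = 8153.1
Index = 7697.64 / 8153.1 × 100 = 94.4137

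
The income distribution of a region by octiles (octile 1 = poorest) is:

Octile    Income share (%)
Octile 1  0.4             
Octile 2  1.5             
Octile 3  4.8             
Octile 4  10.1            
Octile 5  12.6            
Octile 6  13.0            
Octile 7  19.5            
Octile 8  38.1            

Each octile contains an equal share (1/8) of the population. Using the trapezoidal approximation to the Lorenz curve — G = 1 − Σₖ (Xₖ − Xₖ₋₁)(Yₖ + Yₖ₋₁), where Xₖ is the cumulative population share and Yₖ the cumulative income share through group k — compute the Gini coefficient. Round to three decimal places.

Cumulative income shares Yₖ: 0.0040, 0.0190, 0.0670, 0.1680, 0.2940, 0.4240, 0.6190, 1.0000
Σ (Xₖ−Xₖ₋₁)(Yₖ+Yₖ₋₁) = (1/8)(0.0040+0.0000) + (1/8)(0.0190+0.0040) + (1/8)(0.0670+0.0190) + (1/8)(0.1680+0.0670) + (1/8)(0.2940+0.1680) + (1/8)(0.4240+0.2940) + (1/8)(0.6190+0.4240) + (1/8)(1.0000+0.6190)
  = 0.0005 + 0.0029 + 0.0108 + 0.0294 + 0.0577 + 0.0897 + 0.1304 + 0.2024 = 0.5237
G = 1 − 0.5237 = 0.4763

0.476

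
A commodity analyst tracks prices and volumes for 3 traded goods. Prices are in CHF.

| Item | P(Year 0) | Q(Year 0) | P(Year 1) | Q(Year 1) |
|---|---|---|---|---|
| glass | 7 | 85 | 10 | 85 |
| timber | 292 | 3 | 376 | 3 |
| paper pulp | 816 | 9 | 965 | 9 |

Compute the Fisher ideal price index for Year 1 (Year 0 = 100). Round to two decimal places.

120.96

Laspeyres component (base-period weights):
ΣP(Year 1)Q(Year 0) = 10×85 + 376×3 + 965×9 = 850 + 1128 + 8685 = 10663
ΣP(Year 0)Q(Year 0) = 7×85 + 292×3 + 816×9 = 595 + 876 + 7344 = 8815
L = 10663 / 8815 × 100 = 120.9643
Paasche component (current-period weights):
ΣP(Year 1)Q(Year 1) = 10×85 + 376×3 + 965×9 = 850 + 1128 + 8685 = 10663
ΣP(Year 0)Q(Year 1) = 7×85 + 292×3 + 816×9 = 595 + 876 + 7344 = 8815
P = 10663 / 8815 × 100 = 120.9643
Fisher = √(L × P) = √(120.9643 × 120.9643) = 120.9643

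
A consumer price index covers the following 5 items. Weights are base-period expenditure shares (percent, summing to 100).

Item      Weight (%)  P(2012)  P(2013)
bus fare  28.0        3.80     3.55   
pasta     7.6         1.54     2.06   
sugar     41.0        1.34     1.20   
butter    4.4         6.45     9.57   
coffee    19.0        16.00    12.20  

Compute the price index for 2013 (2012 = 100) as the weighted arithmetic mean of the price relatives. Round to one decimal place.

94.1

bus fare: 28.0 × (3.55/3.80) = 28.0 × 0.934211 = 26.1579
pasta: 7.6 × (2.06/1.54) = 7.6 × 1.337662 = 10.1662
sugar: 41.0 × (1.20/1.34) = 41.0 × 0.895522 = 36.7164
butter: 4.4 × (9.57/6.45) = 4.4 × 1.483721 = 6.5284
coffee: 19.0 × (12.20/16.00) = 19.0 × 0.762500 = 14.4875
Index = Σ wᵢ·(p₁ᵢ/p₀ᵢ) = 26.1579 + 10.1662 + 36.7164 + 6.5284 + 14.4875 = 94.0564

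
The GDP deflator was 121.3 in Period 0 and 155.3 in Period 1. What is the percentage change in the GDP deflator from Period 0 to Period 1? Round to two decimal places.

Change = (155.3 − 121.3) / 121.3 × 100
       = 34.0 / 121.3 × 100 = 28.0297%

28.03%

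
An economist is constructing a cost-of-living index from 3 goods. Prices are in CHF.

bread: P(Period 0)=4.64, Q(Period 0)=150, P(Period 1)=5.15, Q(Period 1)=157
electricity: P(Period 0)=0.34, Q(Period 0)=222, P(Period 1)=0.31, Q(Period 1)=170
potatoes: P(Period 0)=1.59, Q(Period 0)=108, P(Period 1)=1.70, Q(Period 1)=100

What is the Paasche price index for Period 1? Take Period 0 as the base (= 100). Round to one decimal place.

Paasche price index uses current-period quantities as weights.
ΣP(Period 1)·Q(Period 1) = 5.15×157 + 0.31×170 + 1.70×100 = 808.55 + 52.7 + 170 = 1031.25
ΣP(Period 0)·Q(Period 1) = 4.64×157 + 0.34×170 + 1.59×100 = 728.48 + 57.8 + 159 = 945.28
Index = 1031.25 / 945.28 × 100 = 109.0947

109.1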